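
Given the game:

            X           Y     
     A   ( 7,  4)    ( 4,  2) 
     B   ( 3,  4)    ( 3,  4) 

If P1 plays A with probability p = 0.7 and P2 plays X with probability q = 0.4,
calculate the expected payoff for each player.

E[P1] = 4.54, E[P2] = 3.16

Work:
E[P1] = p·q·π₁(A,X) + p·(1-q)·π₁(A,Y) + (1-p)·q·π₁(B,X) + (1-p)·(1-q)·π₁(B,Y)
= 0.7·0.4·7 + 0.7·0.6·4 + 0.3·0.4·3 + 0.3·0.6·3
= 4.54

E[P2] = 3.16 (similar calculation)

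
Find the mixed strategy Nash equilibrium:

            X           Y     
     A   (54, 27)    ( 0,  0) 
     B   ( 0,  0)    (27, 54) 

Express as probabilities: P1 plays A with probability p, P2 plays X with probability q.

p = 0.6667, q = 0.3333

Work:
Find probabilities that make opponent indifferent:
P2 chooses q to make P1 indifferent between A and B
P1 chooses p to make P2 indifferent between X and Y
Mixed NE: P1 plays (A: 0.6667, B: 0.3333), P2 plays (X: 0.3333, Y: 0.6667)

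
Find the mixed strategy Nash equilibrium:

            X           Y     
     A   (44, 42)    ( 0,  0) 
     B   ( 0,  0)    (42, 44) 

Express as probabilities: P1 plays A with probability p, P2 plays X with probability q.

p = 0.5116, q = 0.4884

Work:
Find probabilities that make opponent indifferent:
P2 chooses q to make P1 indifferent between A and B
P1 chooses p to make P2 indifferent between X and Y
Mixed NE: P1 plays (A: 0.5116, B: 0.4884), P2 plays (X: 0.4884, Y: 0.5116)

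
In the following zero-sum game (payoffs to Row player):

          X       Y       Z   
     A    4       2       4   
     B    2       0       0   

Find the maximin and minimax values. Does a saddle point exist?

Maximin = 2, Minimax = 2, Saddle: True

Work:
Row minimums: [2, 0] → maximin = 2
Column maximums: [4, 2, 4] → minimax = 2
Saddle point exists! Game value = 2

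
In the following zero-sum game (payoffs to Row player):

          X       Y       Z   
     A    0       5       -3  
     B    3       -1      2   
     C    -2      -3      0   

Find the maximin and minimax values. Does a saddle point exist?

Maximin = -1, Minimax = 2, Saddle: False

Work:
Row minimums: [-3, -1, -3] → maximin = -1
Column maximums: [3, 5, 2] → minimax = 2
No saddle point (maximin ≠ minimax). Mixed strategy needed.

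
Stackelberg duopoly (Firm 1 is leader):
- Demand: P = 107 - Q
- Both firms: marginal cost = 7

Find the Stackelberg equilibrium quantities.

q₁* (leader) = 50.0, q₂* (follower) = 25.0

Work:
Follower's reaction: q₂ = (a - c - q₁)/2
Leader substitutes: π₁ = q₁·(a - q₁ - (a-c-q₁)/2 - c)
FOC: q₁* = (107 - 7)/2 = 50.00
Then: q₂* = (107 - 7 - 50.0)/2 = 25.00
Leader has first-mover advantage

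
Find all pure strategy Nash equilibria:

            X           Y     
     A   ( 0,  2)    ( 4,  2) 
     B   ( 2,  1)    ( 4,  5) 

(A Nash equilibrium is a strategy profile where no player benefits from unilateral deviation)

Nash equilibrium: (A, Y), (B, Y)

Work:
Best responses:
  P1 vs X: payoffs [0, 2] → best response B (payoff 2)
  P1 vs Y: payoffs [4, 4] → best response A/B (payoff 4)
  P2 vs A: payoffs [2, 2] → best response X/Y (payoff 2)
  P2 vs B: payoffs [1, 5] → best response Y (payoff 5)
Mutual best responses: (A,Y), (B,Y) → Nash equilibria.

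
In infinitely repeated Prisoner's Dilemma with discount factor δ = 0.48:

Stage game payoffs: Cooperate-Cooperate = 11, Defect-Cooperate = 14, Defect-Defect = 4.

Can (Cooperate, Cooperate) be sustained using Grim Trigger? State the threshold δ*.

δ* = 0.3; since δ = 0.48 ≥ 0.3, cooperation can be sustained

Work:
For Grim Trigger:
Cooperate forever: 11/(1-δ)
Defect then punished: 14 + 4·δ/(1-δ)
Need: 11/(1-δ) ≥ 14 + 4·δ/(1-δ)
Solving: δ ≥ (T-R)/(T-P) = (14-11)/(14-4) = 0.3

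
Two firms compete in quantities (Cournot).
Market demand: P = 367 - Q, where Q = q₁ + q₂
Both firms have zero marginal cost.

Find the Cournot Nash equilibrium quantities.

q₁* = q₂* = 122.33; P* = 122.33

Work:
Profit: π_i = P·q_i = (a - q_i - q_j)·q_i
FOC: ∂π_i/∂q_i = a - 2q_i - q_j = 0
Reaction function: q_i = (367 - q_j)/2
Symmetry: q* = 367/3 = 122.33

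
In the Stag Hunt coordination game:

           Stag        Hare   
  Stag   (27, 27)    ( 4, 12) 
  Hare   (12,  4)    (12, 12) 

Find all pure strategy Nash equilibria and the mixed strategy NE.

Pure NE: (Stag, Stag) and (Hare, Hare); Mixed NE: p = 0.3478, q = 0.3478

Work:
Check pure NE:
(Stag, Stag): (27, 27) - no unilateral deviation beneficial
(Hare, Hare): (12, 12) - no unilateral deviation beneficial
Mixed NE: P1 plays Stag with p = 0.3478, P2 plays Stag with q = 0.3478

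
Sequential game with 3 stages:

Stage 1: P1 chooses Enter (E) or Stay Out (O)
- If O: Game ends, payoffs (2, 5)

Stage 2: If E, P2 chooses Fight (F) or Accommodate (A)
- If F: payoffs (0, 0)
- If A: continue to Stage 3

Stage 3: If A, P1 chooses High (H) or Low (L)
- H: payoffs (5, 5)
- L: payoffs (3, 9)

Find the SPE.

SPE: (E, A, H); Outcome (5, 5)

Work:
Stage 3: P1 chooses H (5 vs 3)
Stage 2: P2: F->0, A->5 (anticipating H). Choose A
Stage 1: P1: O->2, E->5 (anticipating A, H). Choose E
SPE path: E -> A -> H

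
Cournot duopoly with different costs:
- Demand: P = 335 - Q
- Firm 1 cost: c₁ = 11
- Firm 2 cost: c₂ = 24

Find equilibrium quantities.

q₁* = 112.33, q₂* = 99.33

Work:
Reaction: q₁ = (335 - 11 - q₂)/2
Reaction: q₂ = (335 - 24 - q₁)/2
Solve simultaneously:
q₁* = (335 - 2×11 + 24)/3 = 112.33
q₂* = (335 - 2×24 + 11)/3 = 99.33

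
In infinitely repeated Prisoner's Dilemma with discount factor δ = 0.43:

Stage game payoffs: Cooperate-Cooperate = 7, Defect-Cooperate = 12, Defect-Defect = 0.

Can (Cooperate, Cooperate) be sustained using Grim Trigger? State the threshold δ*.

δ* = 0.4167; since δ = 0.43 ≥ 0.4167, cooperation can be sustained

Work:
For Grim Trigger:
Cooperate forever: 7/(1-δ)
Defect then punished: 12 + 0·δ/(1-δ)
Need: 7/(1-δ) ≥ 12 + 0·δ/(1-δ)
Solving: δ ≥ (T-R)/(T-P) = (12-7)/(12-0) = 0.4167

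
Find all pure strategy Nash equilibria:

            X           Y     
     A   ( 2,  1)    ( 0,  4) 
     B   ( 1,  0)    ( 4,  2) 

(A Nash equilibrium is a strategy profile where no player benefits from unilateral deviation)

Nash equilibrium: (B, Y)

Work:
Best responses:
  P1 vs X: payoffs [2, 1] → best response A (payoff 2)
  P1 vs Y: payoffs [0, 4] → best response B (payoff 4)
  P2 vs A: payoffs [1, 4] → best response Y (payoff 4)
  P2 vs B: payoffs [0, 2] → best response Y (payoff 2)
Mutual best responses: (B,Y) → Nash equilibria.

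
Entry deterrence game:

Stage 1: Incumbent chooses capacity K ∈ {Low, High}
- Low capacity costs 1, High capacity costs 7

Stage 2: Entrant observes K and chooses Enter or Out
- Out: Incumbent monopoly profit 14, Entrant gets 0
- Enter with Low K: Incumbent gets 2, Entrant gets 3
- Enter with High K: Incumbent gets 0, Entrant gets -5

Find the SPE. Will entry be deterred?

SPE: (High, Enter|Low, Out|High); Entry deterred. Incumbent net profit = 7

Work:
After Low K: Entrant enters (3 > 0)
After High K: Entrant stays out (-5 < 0)
Incumbent: Low → 2−1=1, High → 14−7=7
Incumbent chooses High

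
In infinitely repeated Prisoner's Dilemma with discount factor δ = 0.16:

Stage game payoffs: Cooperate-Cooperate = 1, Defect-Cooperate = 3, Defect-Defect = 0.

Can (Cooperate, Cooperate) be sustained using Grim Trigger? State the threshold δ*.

δ* = 0.6667; since δ = 0.16 < 0.6667, cooperation cannot be sustained

Work:
For Grim Trigger:
Cooperate forever: 1/(1-δ)
Defect then punished: 3 + 0·δ/(1-δ)
Need: 1/(1-δ) ≥ 3 + 0·δ/(1-δ)
Solving: δ ≥ (T-R)/(T-P) = (3-1)/(3-0) = 0.6667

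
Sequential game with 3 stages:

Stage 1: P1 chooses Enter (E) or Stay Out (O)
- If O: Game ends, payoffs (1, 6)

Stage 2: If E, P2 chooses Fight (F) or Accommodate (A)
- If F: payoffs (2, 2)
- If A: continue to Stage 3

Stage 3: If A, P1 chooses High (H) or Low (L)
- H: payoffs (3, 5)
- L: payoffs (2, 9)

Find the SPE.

SPE: (E, A, H); Outcome (3, 5)

Work:
Stage 3: P1 chooses H (3 vs 2)
Stage 2: P2: F->2, A->5 (anticipating H). Choose A
Stage 1: P1: O->1, E->3 (anticipating A, H). Choose E
SPE path: E -> A -> H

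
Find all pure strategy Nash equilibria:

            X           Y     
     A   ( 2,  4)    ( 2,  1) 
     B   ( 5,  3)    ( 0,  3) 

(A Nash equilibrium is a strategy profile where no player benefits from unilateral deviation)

Nash equilibrium: (B, X)

Work:
Best responses:
  P1 vs X: payoffs [2, 5] → best response B (payoff 5)
  P1 vs Y: payoffs [2, 0] → best response A (payoff 2)
  P2 vs A: payoffs [4, 1] → best response X (payoff 4)
  P2 vs B: payoffs [3, 3] → best response X/Y (payoff 3)
Mutual best responses: (B,X) → Nash equilibria.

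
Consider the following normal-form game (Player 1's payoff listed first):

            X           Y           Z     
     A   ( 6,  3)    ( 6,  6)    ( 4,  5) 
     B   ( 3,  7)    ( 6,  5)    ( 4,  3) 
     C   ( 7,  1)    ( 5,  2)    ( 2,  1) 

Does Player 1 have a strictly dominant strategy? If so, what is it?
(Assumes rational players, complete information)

No strictly dominant strategy exists for Player 1

Work:
A strategy strictly dominates another if it gives a strictly higher payoff against every opponent action. Compare each pair of P1's strategies column-by-column:
  A vs B: [6 vs 3, 6 vs 6, 4 vs 4] → A does not strictly dominate B (column Y: 6 ≤ 6)
  A vs C: [6 vs 7, 6 vs 5, 4 vs 2] → A does not strictly dominate C (column X: 6 ≤ 7)
  B vs A: [3 vs 6, 6 vs 6, 4 vs 4] → B does not strictly dominate A (column X: 3 ≤ 6)
  B vs C: [3 vs 7, 6 vs 5, 4 vs 2] → B does not strictly dominate C (column X: 3 ≤ 7)
  C vs A: [7 vs 6, 5 vs 6, 2 vs 4] → C does not strictly dominate A (column Y: 5 ≤ 6)
  C vs B: [7 vs 3, 5 vs 6, 2 vs 4] → C does not strictly dominate B (column Y: 5 ≤ 6)
No single strategy strictly dominates all others → no strictly dominant strategy.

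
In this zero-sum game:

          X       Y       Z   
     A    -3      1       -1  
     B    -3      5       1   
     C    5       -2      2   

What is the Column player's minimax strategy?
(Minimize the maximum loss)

Column should play Z, value = 2

Work:
Column player minimizes Row's maximum payoff:
Column X: max payoff to Row = 5
Column Y: max payoff to Row = 5
Column Z: max payoff to Row = 2
Minimum is 2, achieved by column Z.
Minimax strategy: Z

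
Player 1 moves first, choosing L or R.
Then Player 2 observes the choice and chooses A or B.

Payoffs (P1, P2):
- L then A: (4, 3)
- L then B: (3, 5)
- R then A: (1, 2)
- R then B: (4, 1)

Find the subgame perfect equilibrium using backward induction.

P1 plays L, P2 plays B after L and A after R; Payoff (3, 5)

Work:
Backward induction:
After L: P2 chooses B → P1 gets 3
After R: P2 chooses A → P1 gets 1
P1 chooses L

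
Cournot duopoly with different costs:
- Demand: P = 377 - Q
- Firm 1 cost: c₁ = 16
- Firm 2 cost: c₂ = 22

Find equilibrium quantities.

q₁* = 122.33, q₂* = 116.33

Work:
Reaction: q₁ = (377 - 16 - q₂)/2
Reaction: q₂ = (377 - 22 - q₁)/2
Solve simultaneously:
q₁* = (377 - 2×16 + 22)/3 = 122.33
q₂* = (377 - 2×22 + 16)/3 = 116.33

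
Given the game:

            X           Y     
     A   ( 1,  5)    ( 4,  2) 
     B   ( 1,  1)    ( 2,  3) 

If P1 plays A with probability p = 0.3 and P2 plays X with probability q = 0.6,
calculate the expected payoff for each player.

E[P1] = 1.64, E[P2] = 2.4

Work:
E[P1] = p·q·π₁(A,X) + p·(1-q)·π₁(A,Y) + (1-p)·q·π₁(B,X) + (1-p)·(1-q)·π₁(B,Y)
= 0.3·0.6·1 + 0.3·0.4·4 + 0.7·0.6·1 + 0.7·0.4·2
= 1.64

E[P2] = 2.4 (similar calculation)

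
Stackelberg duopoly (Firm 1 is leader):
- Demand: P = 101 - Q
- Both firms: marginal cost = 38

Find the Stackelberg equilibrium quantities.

q₁* (leader) = 31.5, q₂* (follower) = 15.75

Work:
Follower's reaction: q₂ = (a - c - q₁)/2
Leader substitutes: π₁ = q₁·(a - q₁ - (a-c-q₁)/2 - c)
FOC: q₁* = (101 - 38)/2 = 31.50
Then: q₂* = (101 - 38 - 31.5)/2 = 15.75
Leader has first-mover advantage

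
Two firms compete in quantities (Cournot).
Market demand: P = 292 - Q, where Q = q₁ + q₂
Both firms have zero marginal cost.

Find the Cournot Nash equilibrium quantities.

q₁* = q₂* = 97.33; P* = 97.33

Work:
Profit: π_i = P·q_i = (a - q_i - q_j)·q_i
FOC: ∂π_i/∂q_i = a - 2q_i - q_j = 0
Reaction function: q_i = (292 - q_j)/2
Symmetry: q* = 292/3 = 97.33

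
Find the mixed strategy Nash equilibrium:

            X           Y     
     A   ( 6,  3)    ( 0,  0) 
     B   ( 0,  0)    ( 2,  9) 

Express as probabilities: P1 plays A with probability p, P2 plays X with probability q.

p = 0.75, q = 0.25

Work:
Find probabilities that make opponent indifferent:
P2 chooses q to make P1 indifferent between A and B
P1 chooses p to make P2 indifferent between X and Y
Mixed NE: P1 plays (A: 0.75, B: 0.25), P2 plays (X: 0.25, Y: 0.75)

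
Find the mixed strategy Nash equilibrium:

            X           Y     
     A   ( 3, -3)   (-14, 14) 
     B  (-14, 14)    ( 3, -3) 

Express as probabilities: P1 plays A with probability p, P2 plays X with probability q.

p = 0.5, q = 0.5

Work:
Find probabilities that make opponent indifferent:
P2 chooses q to make P1 indifferent between A and B
P1 chooses p to make P2 indifferent between X and Y
Mixed NE: P1 plays (A: 0.5, B: 0.5), P2 plays (X: 0.5, Y: 0.5)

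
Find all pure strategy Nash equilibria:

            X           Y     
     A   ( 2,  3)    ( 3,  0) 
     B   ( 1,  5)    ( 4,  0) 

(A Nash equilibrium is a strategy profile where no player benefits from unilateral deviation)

Nash equilibrium: (A, X)

Work:
Best responses:
  P1 vs X: payoffs [2, 1] → best response A (payoff 2)
  P1 vs Y: payoffs [3, 4] → best response B (payoff 4)
  P2 vs A: payoffs [3, 0] → best response X (payoff 3)
  P2 vs B: payoffs [5, 0] → best response X (payoff 5)
Mutual best responses: (A,X) → Nash equilibria.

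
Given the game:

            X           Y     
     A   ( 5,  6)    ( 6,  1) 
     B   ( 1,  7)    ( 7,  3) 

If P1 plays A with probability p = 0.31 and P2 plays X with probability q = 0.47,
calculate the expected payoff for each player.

E[P1] = 4.5985, E[P2] = 4.4057

Work:
E[P1] = p·q·π₁(A,X) + p·(1-q)·π₁(A,Y) + (1-p)·q·π₁(B,X) + (1-p)·(1-q)·π₁(B,Y)
= 0.31·0.47·5 + 0.31·0.53·6 + 0.69·0.47·1 + 0.69·0.53·7
= 4.5985

E[P2] = 4.4057 (similar calculation)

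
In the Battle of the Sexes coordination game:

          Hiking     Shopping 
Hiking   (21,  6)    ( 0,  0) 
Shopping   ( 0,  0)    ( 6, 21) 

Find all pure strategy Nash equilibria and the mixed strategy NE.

Pure NE: (Hiking, Hiking) and (Shopping, Shopping); Mixed NE: p = 0.7778, q = 0.2222

Work:
Check pure NE:
(Hiking, Hiking): (21, 6) - no unilateral deviation beneficial
(Shopping, Shopping): (6, 21) - no unilateral deviation beneficial
Mixed NE: P1 plays Hiking with p = 0.7778, P2 plays Hiking with q = 0.2222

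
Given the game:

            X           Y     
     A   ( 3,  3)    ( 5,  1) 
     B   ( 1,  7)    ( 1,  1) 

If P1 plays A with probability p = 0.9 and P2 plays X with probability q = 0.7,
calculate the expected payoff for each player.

E[P1] = 3.34, E[P2] = 2.68

Work:
E[P1] = p·q·π₁(A,X) + p·(1-q)·π₁(A,Y) + (1-p)·q·π₁(B,X) + (1-p)·(1-q)·π₁(B,Y)
= 0.9·0.7·3 + 0.9·0.3·5 + 0.1·0.7·1 + 0.1·0.3·1
= 3.34

E[P2] = 2.68 (similar calculation)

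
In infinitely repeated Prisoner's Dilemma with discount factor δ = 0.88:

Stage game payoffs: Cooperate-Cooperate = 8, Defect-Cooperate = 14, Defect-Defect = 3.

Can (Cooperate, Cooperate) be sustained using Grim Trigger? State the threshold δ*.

δ* = 0.5455; since δ = 0.88 ≥ 0.5455, cooperation can be sustained

Work:
For Grim Trigger:
Cooperate forever: 8/(1-δ)
Defect then punished: 14 + 3·δ/(1-δ)
Need: 8/(1-δ) ≥ 14 + 3·δ/(1-δ)
Solving: δ ≥ (T-R)/(T-P) = (14-8)/(14-3) = 0.5455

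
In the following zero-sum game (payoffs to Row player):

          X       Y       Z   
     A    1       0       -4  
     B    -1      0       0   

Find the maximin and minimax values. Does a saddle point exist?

Maximin = -1, Minimax = 0, Saddle: False

Work:
Row minimums: [-4, -1] → maximin = -1
Column maximums: [1, 0, 0] → minimax = 0
No saddle point (maximin ≠ minimax). Mixed strategy needed.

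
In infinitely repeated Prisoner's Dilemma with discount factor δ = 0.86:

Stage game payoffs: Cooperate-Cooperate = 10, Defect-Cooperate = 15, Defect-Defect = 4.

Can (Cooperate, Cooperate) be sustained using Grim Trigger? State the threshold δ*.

δ* = 0.4545; since δ = 0.86 ≥ 0.4545, cooperation can be sustained

Work:
For Grim Trigger:
Cooperate forever: 10/(1-δ)
Defect then punished: 15 + 4·δ/(1-δ)
Need: 10/(1-δ) ≥ 15 + 4·δ/(1-δ)
Solving: δ ≥ (T-R)/(T-P) = (15-10)/(15-4) = 0.4545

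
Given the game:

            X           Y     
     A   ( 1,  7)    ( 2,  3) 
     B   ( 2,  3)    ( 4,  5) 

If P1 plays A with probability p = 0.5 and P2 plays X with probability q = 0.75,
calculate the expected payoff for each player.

E[P1] = 1.875, E[P2] = 4.75

Work:
E[P1] = p·q·π₁(A,X) + p·(1-q)·π₁(A,Y) + (1-p)·q·π₁(B,X) + (1-p)·(1-q)·π₁(B,Y)
= 0.5·0.75·1 + 0.5·0.25·2 + 0.5·0.75·2 + 0.5·0.25·4
= 1.875

E[P2] = 4.75 (similar calculation)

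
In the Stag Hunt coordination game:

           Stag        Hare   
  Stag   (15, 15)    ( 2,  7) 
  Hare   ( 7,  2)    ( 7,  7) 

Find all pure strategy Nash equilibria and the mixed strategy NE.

Pure NE: (Stag, Stag) and (Hare, Hare); Mixed NE: p = 0.3846, q = 0.3846

Work:
Check pure NE:
(Stag, Stag): (15, 15) - no unilateral deviation beneficial
(Hare, Hare): (7, 7) - no unilateral deviation beneficial
Mixed NE: P1 plays Stag with p = 0.3846, P2 plays Stag with q = 0.3846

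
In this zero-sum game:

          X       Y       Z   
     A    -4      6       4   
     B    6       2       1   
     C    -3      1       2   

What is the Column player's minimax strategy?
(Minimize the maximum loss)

Column should play Z, value = 4

Work:
Column player minimizes Row's maximum payoff:
Column X: max payoff to Row = 6
Column Y: max payoff to Row = 6
Column Z: max payoff to Row = 4
Minimum is 4, achieved by column Z.
Minimax strategy: Z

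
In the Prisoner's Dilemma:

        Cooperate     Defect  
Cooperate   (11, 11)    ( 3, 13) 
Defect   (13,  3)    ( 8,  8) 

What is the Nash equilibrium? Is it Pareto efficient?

(Defect, Defect) is NE; not Pareto efficient

Work:
Defect dominates Cooperate for both players:
If P2 cooperates: Defect (13) > Cooperate (11)
If P2 defects: Defect (8) > Cooperate (3)
NE: (Defect, Defect) with payoff (8, 8)
But (Cooperate, Cooperate) = (11, 11) Pareto dominates (8, 8)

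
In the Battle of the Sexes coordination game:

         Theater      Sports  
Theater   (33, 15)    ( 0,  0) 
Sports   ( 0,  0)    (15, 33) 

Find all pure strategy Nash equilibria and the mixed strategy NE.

Pure NE: (Theater, Theater) and (Sports, Sports); Mixed NE: p = 0.6875, q = 0.3125

Work:
Check pure NE:
(Theater, Theater): (33, 15) - no unilateral deviation beneficial
(Sports, Sports): (15, 33) - no unilateral deviation beneficial
Mixed NE: P1 plays Theater with p = 0.6875, P2 plays Theater with q = 0.3125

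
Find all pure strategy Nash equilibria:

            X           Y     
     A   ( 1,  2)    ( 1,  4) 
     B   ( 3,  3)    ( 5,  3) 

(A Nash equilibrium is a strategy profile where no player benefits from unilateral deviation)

Nash equilibrium: (B, X), (B, Y)

Work:
Best responses:
  P1 vs X: payoffs [1, 3] → best response B (payoff 3)
  P1 vs Y: payoffs [1, 5] → best response B (payoff 5)
  P2 vs A: payoffs [2, 4] → best response Y (payoff 4)
  P2 vs B: payoffs [3, 3] → best response X/Y (payoff 3)
Mutual best responses: (B,X), (B,Y) → Nash equilibria.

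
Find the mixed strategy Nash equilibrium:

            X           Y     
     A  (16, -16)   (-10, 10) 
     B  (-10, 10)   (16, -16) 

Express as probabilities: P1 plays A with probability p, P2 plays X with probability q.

p = 0.5, q = 0.5

Work:
Find probabilities that make opponent indifferent:
P2 chooses q to make P1 indifferent between A and B
P1 chooses p to make P2 indifferent between X and Y
Mixed NE: P1 plays (A: 0.5, B: 0.5), P2 plays (X: 0.5, Y: 0.5)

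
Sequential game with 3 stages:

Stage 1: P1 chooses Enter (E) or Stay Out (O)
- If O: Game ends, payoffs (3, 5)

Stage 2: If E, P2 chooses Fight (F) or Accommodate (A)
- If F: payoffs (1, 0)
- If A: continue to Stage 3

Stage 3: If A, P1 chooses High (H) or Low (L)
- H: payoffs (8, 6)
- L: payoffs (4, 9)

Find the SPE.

SPE: (E, A, H); Outcome (8, 6)

Work:
Stage 3: P1 chooses H (8 vs 4)
Stage 2: P2: F->0, A->6 (anticipating H). Choose A
Stage 1: P1: O->3, E->8 (anticipating A, H). Choose E
SPE path: E -> A -> H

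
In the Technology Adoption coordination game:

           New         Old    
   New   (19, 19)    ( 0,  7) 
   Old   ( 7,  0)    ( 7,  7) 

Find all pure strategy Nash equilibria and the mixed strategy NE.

Pure NE: (New, New) and (Old, Old); Mixed NE: p = 0.3684, q = 0.3684

Work:
Check pure NE:
(New, New): (19, 19) - no unilateral deviation beneficial
(Old, Old): (7, 7) - no unilateral deviation beneficial
Mixed NE: P1 plays New with p = 0.3684, P2 plays New with q = 0.3684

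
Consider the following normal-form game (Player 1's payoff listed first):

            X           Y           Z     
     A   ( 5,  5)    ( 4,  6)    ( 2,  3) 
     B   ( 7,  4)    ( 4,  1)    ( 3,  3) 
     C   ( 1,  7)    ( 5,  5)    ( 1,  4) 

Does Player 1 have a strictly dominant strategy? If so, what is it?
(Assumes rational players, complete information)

No strictly dominant strategy exists for Player 1

Work:
A strategy strictly dominates another if it gives a strictly higher payoff against every opponent action. Compare each pair of P1's strategies column-by-column:
  A vs B: [5 vs 7, 4 vs 4, 2 vs 3] → A does not strictly dominate B (column X: 5 ≤ 7)
  A vs C: [5 vs 1, 4 vs 5, 2 vs 1] → A does not strictly dominate C (column Y: 4 ≤ 5)
  B vs A: [7 vs 5, 4 vs 4, 3 vs 2] → B does not strictly dominate A (column Y: 4 ≤ 4)
  B vs C: [7 vs 1, 4 vs 5, 3 vs 1] → B does not strictly dominate C (column Y: 4 ≤ 5)
  C vs A: [1 vs 5, 5 vs 4, 1 vs 2] → C does not strictly dominate A (column X: 1 ≤ 5)
  C vs B: [1 vs 7, 5 vs 4, 1 vs 3] → C does not strictly dominate B (column X: 1 ≤ 7)
No single strategy strictly dominates all others → no strictly dominant strategy.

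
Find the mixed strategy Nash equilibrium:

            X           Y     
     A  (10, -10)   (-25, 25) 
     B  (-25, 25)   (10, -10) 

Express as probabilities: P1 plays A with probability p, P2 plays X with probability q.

p = 0.5, q = 0.5

Work:
Find probabilities that make opponent indifferent:
P2 chooses q to make P1 indifferent between A and B
P1 chooses p to make P2 indifferent between X and Y
Mixed NE: P1 plays (A: 0.5, B: 0.5), P2 plays (X: 0.5, Y: 0.5)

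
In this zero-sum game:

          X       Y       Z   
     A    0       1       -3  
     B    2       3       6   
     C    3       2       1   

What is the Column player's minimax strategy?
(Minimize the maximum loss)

Column should play X or Y (all achieve the minimum), value = 3

Work:
Column player minimizes Row's maximum payoff:
Column X: max payoff to Row = 3
Column Y: max payoff to Row = 3
Column Z: max payoff to Row = 6
Minimum is 3, achieved by columns X, Y (tied).
Each of X or Y is a minimax strategy.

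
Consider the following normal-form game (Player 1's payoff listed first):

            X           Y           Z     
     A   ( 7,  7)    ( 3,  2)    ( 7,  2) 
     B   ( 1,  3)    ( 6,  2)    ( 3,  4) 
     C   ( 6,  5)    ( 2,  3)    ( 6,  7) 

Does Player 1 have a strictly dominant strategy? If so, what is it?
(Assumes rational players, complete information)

No strictly dominant strategy exists for Player 1

Work:
A strategy strictly dominates another if it gives a strictly higher payoff against every opponent action. Compare each pair of P1's strategies column-by-column:
  A vs B: [7 vs 1, 3 vs 6, 7 vs 3] → A does not strictly dominate B (column Y: 3 ≤ 6)
  A vs C: [7 vs 6, 3 vs 2, 7 vs 6] → A strictly dominates C
  B vs A: [1 vs 7, 6 vs 3, 3 vs 7] → B does not strictly dominate A (column X: 1 ≤ 7)
  B vs C: [1 vs 6, 6 vs 2, 3 vs 6] → B does not strictly dominate C (column X: 1 ≤ 6)
  C vs A: [6 vs 7, 2 vs 3, 6 vs 7] → C does not strictly dominate A (column X: 6 ≤ 7)
  C vs B: [6 vs 1, 2 vs 6, 6 vs 3] → C does not strictly dominate B (column Y: 2 ≤ 6)
No single strategy strictly dominates all others → no strictly dominant strategy.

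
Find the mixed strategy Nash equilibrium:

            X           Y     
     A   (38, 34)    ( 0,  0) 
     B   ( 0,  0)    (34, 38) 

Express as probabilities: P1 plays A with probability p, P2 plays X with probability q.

p = 0.5278, q = 0.4722

Work:
Find probabilities that make opponent indifferent:
P2 chooses q to make P1 indifferent between A and B
P1 chooses p to make P2 indifferent between X and Y
Mixed NE: P1 plays (A: 0.5278, B: 0.4722), P2 plays (X: 0.4722, Y: 0.5278)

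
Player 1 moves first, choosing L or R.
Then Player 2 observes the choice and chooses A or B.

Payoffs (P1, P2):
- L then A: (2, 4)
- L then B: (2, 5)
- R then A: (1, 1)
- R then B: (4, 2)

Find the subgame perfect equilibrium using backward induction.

P1 plays R, P2 plays B after L and B after R; Payoff (4, 2)

Work:
Backward induction:
After L: P2 chooses B → P1 gets 2
After R: P2 chooses B → P1 gets 4
P1 chooses R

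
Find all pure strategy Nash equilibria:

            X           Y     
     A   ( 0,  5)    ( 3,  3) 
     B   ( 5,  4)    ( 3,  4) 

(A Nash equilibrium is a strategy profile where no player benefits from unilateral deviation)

Nash equilibrium: (B, X), (B, Y)

Work:
Best responses:
  P1 vs X: payoffs [0, 5] → best response B (payoff 5)
  P1 vs Y: payoffs [3, 3] → best response A/B (payoff 3)
  P2 vs A: payoffs [5, 3] → best response X (payoff 5)
  P2 vs B: payoffs [4, 4] → best response X/Y (payoff 4)
Mutual best responses: (B,X), (B,Y) → Nash equilibria.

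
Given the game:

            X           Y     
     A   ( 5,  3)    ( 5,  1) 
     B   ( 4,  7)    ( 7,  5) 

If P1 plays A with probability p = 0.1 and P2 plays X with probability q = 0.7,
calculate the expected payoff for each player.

E[P1] = 4.91, E[P2] = 6.0

Work:
E[P1] = p·q·π₁(A,X) + p·(1-q)·π₁(A,Y) + (1-p)·q·π₁(B,X) + (1-p)·(1-q)·π₁(B,Y)
= 0.1·0.7·5 + 0.1·0.3·5 + 0.9·0.7·4 + 0.9·0.3·7
= 4.91

E[P2] = 6.0 (similar calculation)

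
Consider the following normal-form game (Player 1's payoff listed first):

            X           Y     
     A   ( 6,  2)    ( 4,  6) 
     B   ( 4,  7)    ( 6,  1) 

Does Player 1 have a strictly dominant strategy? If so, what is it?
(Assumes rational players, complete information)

No strictly dominant strategy exists for Player 1

Work:
A strategy strictly dominates another if it gives a strictly higher payoff against every opponent action. Compare each pair of P1's strategies column-by-column:
  A vs B: [6 vs 4, 4 vs 6] → A does not strictly dominate B (column Y: 4 ≤ 6)
  B vs A: [4 vs 6, 6 vs 4] → B does not strictly dominate A (column X: 4 ≤ 6)
No single strategy strictly dominates all others → no strictly dominant strategy.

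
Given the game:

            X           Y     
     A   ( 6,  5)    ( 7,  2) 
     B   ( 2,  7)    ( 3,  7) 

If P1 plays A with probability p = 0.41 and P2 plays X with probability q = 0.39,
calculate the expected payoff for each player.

E[P1] = 4.25, E[P2] = 5.4297

Work:
E[P1] = p·q·π₁(A,X) + p·(1-q)·π₁(A,Y) + (1-p)·q·π₁(B,X) + (1-p)·(1-q)·π₁(B,Y)
= 0.41·0.39·6 + 0.41·0.61·7 + 0.59·0.39·2 + 0.59·0.61·3
= 4.25

E[P2] = 5.4297 (similar calculation)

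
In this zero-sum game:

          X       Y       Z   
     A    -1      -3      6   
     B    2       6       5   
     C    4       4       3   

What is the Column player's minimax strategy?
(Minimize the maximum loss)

Column should play X, value = 4

Work:
Column player minimizes Row's maximum payoff:
Column X: max payoff to Row = 4
Column Y: max payoff to Row = 6
Column Z: max payoff to Row = 6
Minimum is 4, achieved by column X.
Minimax strategy: X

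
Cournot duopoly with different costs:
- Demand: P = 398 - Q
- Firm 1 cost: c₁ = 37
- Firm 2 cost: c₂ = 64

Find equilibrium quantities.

q₁* = 129.33, q₂* = 102.33

Work:
Reaction: q₁ = (398 - 37 - q₂)/2
Reaction: q₂ = (398 - 64 - q₁)/2
Solve simultaneously:
q₁* = (398 - 2×37 + 64)/3 = 129.33
q₂* = (398 - 2×64 + 37)/3 = 102.33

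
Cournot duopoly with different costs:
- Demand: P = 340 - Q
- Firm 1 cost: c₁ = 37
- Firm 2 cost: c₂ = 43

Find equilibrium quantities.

q₁* = 103.0, q₂* = 97.0

Work:
Reaction: q₁ = (340 - 37 - q₂)/2
Reaction: q₂ = (340 - 43 - q₁)/2
Solve simultaneously:
q₁* = (340 - 2×37 + 43)/3 = 103.0
q₂* = (340 - 2×43 + 37)/3 = 97.0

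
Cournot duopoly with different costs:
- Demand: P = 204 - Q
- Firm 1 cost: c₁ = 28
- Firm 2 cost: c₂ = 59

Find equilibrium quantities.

q₁* = 69.0, q₂* = 38.0

Work:
Reaction: q₁ = (204 - 28 - q₂)/2
Reaction: q₂ = (204 - 59 - q₁)/2
Solve simultaneously:
q₁* = (204 - 2×28 + 59)/3 = 69.0
q₂* = (204 - 2×59 + 28)/3 = 38.0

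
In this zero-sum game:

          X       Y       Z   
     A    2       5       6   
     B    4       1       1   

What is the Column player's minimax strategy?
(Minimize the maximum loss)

Column should play X, value = 4

Work:
Column player minimizes Row's maximum payoff:
Column X: max payoff to Row = 4
Column Y: max payoff to Row = 5
Column Z: max payoff to Row = 6
Minimum is 4, achieved by column X.
Minimax strategy: X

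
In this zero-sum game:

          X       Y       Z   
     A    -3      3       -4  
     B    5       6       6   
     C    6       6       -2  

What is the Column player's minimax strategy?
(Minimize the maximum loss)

Column should play X or Y or Z (all achieve the minimum), value = 6

Work:
Column player minimizes Row's maximum payoff:
Column X: max payoff to Row = 6
Column Y: max payoff to Row = 6
Column Z: max payoff to Row = 6
Minimum is 6, achieved by columns X, Y, Z (tied).
Each of X or Y or Z is a minimax strategy.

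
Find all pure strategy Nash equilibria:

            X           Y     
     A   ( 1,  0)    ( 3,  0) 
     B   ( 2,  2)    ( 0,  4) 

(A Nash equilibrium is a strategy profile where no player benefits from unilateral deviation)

Nash equilibrium: (A, Y)

Work:
Best responses:
  P1 vs X: payoffs [1, 2] → best response B (payoff 2)
  P1 vs Y: payoffs [3, 0] → best response A (payoff 3)
  P2 vs A: payoffs [0, 0] → best response X/Y (payoff 0)
  P2 vs B: payoffs [2, 4] → best response Y (payoff 4)
Mutual best responses: (A,Y) → Nash equilibria.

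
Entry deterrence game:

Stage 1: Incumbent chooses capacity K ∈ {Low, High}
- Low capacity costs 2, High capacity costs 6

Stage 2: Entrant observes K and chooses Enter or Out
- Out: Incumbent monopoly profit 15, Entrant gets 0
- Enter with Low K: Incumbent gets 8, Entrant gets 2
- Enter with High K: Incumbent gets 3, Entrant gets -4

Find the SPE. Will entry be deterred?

SPE: (High, Enter|Low, Out|High); Entry deterred. Incumbent net profit = 9

Work:
After Low K: Entrant enters (2 > 0)
After High K: Entrant stays out (-4 < 0)
Incumbent: Low → 8−2=6, High → 15−6=9
Incumbent chooses High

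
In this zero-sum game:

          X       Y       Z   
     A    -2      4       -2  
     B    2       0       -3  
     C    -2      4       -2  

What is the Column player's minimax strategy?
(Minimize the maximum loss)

Column should play Z, value = -2

Work:
Column player minimizes Row's maximum payoff:
Column X: max payoff to Row = 2
Column Y: max payoff to Row = 4
Column Z: max payoff to Row = -2
Minimum is -2, achieved by column Z.
Minimax strategy: Z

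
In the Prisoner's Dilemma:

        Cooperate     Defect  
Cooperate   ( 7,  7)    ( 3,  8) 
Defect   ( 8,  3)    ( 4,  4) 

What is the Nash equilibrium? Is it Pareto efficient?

(Defect, Defect) is NE; not Pareto efficient

Work:
Defect dominates Cooperate for both players:
If P2 cooperates: Defect (8) > Cooperate (7)
If P2 defects: Defect (4) > Cooperate (3)
NE: (Defect, Defect) with payoff (4, 4)
But (Cooperate, Cooperate) = (7, 7) Pareto dominates (4, 4)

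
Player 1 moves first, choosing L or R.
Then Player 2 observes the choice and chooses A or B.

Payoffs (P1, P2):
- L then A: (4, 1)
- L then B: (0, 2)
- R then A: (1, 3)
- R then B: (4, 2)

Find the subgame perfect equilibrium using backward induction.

P1 plays R, P2 plays B after L and A after R; Payoff (1, 3)

Work:
Backward induction:
After L: P2 chooses B → P1 gets 0
After R: P2 chooses A → P1 gets 1
P1 chooses R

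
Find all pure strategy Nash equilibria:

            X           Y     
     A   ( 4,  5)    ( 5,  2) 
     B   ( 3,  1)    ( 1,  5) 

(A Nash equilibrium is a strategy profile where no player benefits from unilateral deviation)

Nash equilibrium: (A, X)

Work:
Best responses:
  P1 vs X: payoffs [4, 3] → best response A (payoff 4)
  P1 vs Y: payoffs [5, 1] → best response A (payoff 5)
  P2 vs A: payoffs [5, 2] → best response X (payoff 5)
  P2 vs B: payoffs [1, 5] → best response Y (payoff 5)
Mutual best responses: (A,X) → Nash equilibria.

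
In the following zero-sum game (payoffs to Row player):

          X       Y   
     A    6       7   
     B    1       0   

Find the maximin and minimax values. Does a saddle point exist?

Maximin = 6, Minimax = 6, Saddle: True

Work:
Row minimums: [6, 0] → maximin = 6
Column maximums: [6, 7] → minimax = 6
Saddle point exists! Game value = 6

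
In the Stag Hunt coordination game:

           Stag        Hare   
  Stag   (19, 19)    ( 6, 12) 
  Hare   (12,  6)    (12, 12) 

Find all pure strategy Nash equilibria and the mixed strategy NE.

Pure NE: (Stag, Stag) and (Hare, Hare); Mixed NE: p = 0.4615, q = 0.4615

Work:
Check pure NE:
(Stag, Stag): (19, 19) - no unilateral deviation beneficial
(Hare, Hare): (12, 12) - no unilateral deviation beneficial
Mixed NE: P1 plays Stag with p = 0.4615, P2 plays Stag with q = 0.4615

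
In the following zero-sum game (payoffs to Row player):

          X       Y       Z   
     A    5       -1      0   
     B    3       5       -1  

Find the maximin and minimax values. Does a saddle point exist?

Maximin = -1, Minimax = 0, Saddle: False

Work:
Row minimums: [-1, -1] → maximin = -1
Column maximums: [5, 5, 0] → minimax = 0
No saddle point (maximin ≠ minimax). Mixed strategy needed.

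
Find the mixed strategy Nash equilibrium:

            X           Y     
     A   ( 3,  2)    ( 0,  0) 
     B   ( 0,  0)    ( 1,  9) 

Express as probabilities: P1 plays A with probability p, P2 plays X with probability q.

p = 0.8182, q = 0.25

Work:
Find probabilities that make opponent indifferent:
P2 chooses q to make P1 indifferent between A and B
P1 chooses p to make P2 indifferent between X and Y
Mixed NE: P1 plays (A: 0.8182, B: 0.1818), P2 plays (X: 0.25, Y: 0.75)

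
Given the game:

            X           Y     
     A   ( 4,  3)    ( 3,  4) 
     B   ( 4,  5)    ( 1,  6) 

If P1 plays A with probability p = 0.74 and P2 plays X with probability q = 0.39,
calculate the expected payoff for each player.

E[P1] = 3.0728, E[P2] = 4.13

Work:
E[P1] = p·q·π₁(A,X) + p·(1-q)·π₁(A,Y) + (1-p)·q·π₁(B,X) + (1-p)·(1-q)·π₁(B,Y)
= 0.74·0.39·4 + 0.74·0.61·3 + 0.26·0.39·4 + 0.26·0.61·1
= 3.0728

E[P2] = 4.13 (similar calculation)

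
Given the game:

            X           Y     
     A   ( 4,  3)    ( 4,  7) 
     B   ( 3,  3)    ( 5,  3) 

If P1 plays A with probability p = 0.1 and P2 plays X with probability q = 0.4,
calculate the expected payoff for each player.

E[P1] = 4.18, E[P2] = 3.24

Work:
E[P1] = p·q·π₁(A,X) + p·(1-q)·π₁(A,Y) + (1-p)·q·π₁(B,X) + (1-p)·(1-q)·π₁(B,Y)
= 0.1·0.4·4 + 0.1·0.6·4 + 0.9·0.4·3 + 0.9·0.6·5
= 4.18

E[P2] = 3.24 (similar calculation)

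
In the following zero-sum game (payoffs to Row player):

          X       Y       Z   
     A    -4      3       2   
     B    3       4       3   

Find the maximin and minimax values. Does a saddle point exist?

Maximin = 3, Minimax = 3, Saddle: True

Work:
Row minimums: [-4, 3] → maximin = 3
Column maximums: [3, 4, 3] → minimax = 3
Saddle point exists! Game value = 3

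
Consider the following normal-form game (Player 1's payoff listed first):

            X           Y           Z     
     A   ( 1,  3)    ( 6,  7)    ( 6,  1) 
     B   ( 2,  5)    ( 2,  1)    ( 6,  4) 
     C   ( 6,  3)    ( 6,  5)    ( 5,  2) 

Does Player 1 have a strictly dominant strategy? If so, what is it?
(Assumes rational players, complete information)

No strictly dominant strategy exists for Player 1

Work:
A strategy strictly dominates another if it gives a strictly higher payoff against every opponent action. Compare each pair of P1's strategies column-by-column:
  A vs B: [1 vs 2, 6 vs 2, 6 vs 6] → A does not strictly dominate B (column X: 1 ≤ 2)
  A vs C: [1 vs 6, 6 vs 6, 6 vs 5] → A does not strictly dominate C (column X: 1 ≤ 6)
  B vs A: [2 vs 1, 2 vs 6, 6 vs 6] → B does not strictly dominate A (column Y: 2 ≤ 6)
  B vs C: [2 vs 6, 2 vs 6, 6 vs 5] → B does not strictly dominate C (column X: 2 ≤ 6)
  C vs A: [6 vs 1, 6 vs 6, 5 vs 6] → C does not strictly dominate A (column Y: 6 ≤ 6)
  C vs B: [6 vs 2, 6 vs 2, 5 vs 6] → C does not strictly dominate B (column Z: 5 ≤ 6)
No single strategy strictly dominates all others → no strictly dominant strategy.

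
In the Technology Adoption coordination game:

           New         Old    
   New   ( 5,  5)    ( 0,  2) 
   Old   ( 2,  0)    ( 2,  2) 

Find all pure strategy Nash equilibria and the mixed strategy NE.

Pure NE: (New, New) and (Old, Old); Mixed NE: p = 0.4, q = 0.4

Work:
Check pure NE:
(New, New): (5, 5) - no unilateral deviation beneficial
(Old, Old): (2, 2) - no unilateral deviation beneficial
Mixed NE: P1 plays New with p = 0.4, P2 plays New with q = 0.4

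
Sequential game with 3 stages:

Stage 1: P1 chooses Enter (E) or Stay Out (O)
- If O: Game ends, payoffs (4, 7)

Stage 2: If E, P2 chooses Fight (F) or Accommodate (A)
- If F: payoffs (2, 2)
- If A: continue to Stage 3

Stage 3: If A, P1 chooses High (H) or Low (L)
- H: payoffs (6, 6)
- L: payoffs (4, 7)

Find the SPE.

SPE: (E, A, H); Outcome (6, 6)

Work:
Stage 3: P1 chooses H (6 vs 4)
Stage 2: P2: F->2, A->6 (anticipating H). Choose A
Stage 1: P1: O->4, E->6 (anticipating A, H). Choose E
SPE path: E -> A -> H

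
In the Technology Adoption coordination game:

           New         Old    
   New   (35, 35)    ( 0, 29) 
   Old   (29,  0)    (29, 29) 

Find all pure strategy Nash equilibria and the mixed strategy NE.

Pure NE: (New, New) and (Old, Old); Mixed NE: p = 0.8286, q = 0.8286

Work:
Check pure NE:
(New, New): (35, 35) - no unilateral deviation beneficial
(Old, Old): (29, 29) - no unilateral deviation beneficial
Mixed NE: P1 plays New with p = 0.8286, P2 plays New with q = 0.8286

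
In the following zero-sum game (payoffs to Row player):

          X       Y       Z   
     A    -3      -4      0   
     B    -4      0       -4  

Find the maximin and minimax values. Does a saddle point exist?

Maximin = -4, Minimax = -3, Saddle: False

Work:
Row minimums: [-4, -4] → maximin = -4
Column maximums: [-3, 0, 0] → minimax = -3
No saddle point (maximin ≠ minimax). Mixed strategy needed.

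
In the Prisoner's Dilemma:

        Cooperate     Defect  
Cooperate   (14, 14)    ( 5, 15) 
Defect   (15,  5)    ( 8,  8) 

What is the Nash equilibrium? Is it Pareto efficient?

(Defect, Defect) is NE; not Pareto efficient

Work:
Defect dominates Cooperate for both players:
If P2 cooperates: Defect (15) > Cooperate (14)
If P2 defects: Defect (8) > Cooperate (5)
NE: (Defect, Defect) with payoff (8, 8)
But (Cooperate, Cooperate) = (14, 14) Pareto dominates (8, 8)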